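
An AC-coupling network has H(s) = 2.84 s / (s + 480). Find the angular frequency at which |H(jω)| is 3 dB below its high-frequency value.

480 rad/s

For a single-pole high-pass, the −3 dB point is at the pole: ω = 480 rad/s.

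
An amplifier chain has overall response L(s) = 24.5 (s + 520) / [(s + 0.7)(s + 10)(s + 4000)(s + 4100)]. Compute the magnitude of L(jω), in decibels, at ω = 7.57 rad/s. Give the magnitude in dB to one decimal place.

-101.8 dB

|j7.57 + 520| = √(7.57² + 520²) = 520.1
|j7.57 + 0.7| = √(7.57² + 0.7²) = 7.602
|j7.57 + 10| = √(7.57² + 10²) = 12.54
|j7.57 + 4000| = √(7.57² + 4000²) = 4000
|j7.57 + 4100| = √(7.57² + 4100²) = 4100
|L(j7.57)| = 24.5 × 520.1 / (7.602 × 12.54 × 4000 × 4100) = 8.1481e-06
20 log₁₀(8.1481e-06) = -101.78 dB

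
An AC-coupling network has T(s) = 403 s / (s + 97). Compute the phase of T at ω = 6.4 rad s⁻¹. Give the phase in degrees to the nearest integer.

86°

∠(j6.4) = 90.00°
∠(j6.4 + 97) = arctan(6.4/97) = 3.77°
∠T(j6.4) = 90.00° − 3.77° = 86.23°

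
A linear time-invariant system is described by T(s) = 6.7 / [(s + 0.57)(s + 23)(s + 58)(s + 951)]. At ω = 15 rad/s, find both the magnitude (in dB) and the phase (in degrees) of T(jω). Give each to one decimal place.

|j15 + 0.57| = √(15² + 0.57²) = 15.01
|j15 + 23| = √(15² + 23²) = 27.46
|j15 + 58| = √(15² + 58²) = 59.91
|j15 + 951| = √(15² + 951²) = 951.1
|T(j15)| = 6.7 / (15.01 × 27.46 × 59.91 × 951.1) = 2.8527e-07
20 log₁₀(2.8527e-07) = -130.89 dB
∠(j15 + 0.57) = arctan(15/0.57) = 87.82°
∠(j15 + 23) = arctan(15/23) = 33.11°
∠(j15 + 58) = arctan(15/58) = 14.50°
∠(j15 + 951) = arctan(15/951) = 0.90°
∠T(j15) = − (87.82° + 33.11° + 14.50° + 0.90°) = -136.34°

|T| = -130.9 dB, ∠T = -136.3°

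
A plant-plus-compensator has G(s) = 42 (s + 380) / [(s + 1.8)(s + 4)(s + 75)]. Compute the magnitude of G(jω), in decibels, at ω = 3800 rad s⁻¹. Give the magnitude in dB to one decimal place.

-110.7 dB

|j3800 + 380| = √(3800² + 380²) = 3819
|j3800 + 1.8| = √(3800² + 1.8²) = 3800
|j3800 + 4| = √(3800² + 4²) = 3800
|j3800 + 75| = √(3800² + 75²) = 3801
|G(j3800)| = 42 × 3819 / (3800 × 3800 × 3801) = 2.9225e-06
20 log₁₀(2.9225e-06) = -110.68 dB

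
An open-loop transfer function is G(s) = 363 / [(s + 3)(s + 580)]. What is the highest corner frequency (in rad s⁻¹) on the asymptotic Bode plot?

580 rad s⁻¹

Break frequencies occur at each pole and zero magnitude: 3 rad s⁻¹, 580 rad s⁻¹.
The highest is 580 rad s⁻¹.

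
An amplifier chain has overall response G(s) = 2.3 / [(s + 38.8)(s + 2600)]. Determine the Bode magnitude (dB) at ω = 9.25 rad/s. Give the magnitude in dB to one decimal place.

|j9.25 + 38.8| = √(9.25² + 38.8²) = 39.89
|j9.25 + 2600| = √(9.25² + 2600²) = 2600
|G(j9.25)| = 2.3 / (39.89 × 2600) = 2.2178e-05
20 log₁₀(2.2178e-05) = -93.08 dB

-93.1 dB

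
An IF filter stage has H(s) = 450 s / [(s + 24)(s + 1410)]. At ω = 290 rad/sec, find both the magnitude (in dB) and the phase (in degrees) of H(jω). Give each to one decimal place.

|H| = -10.1 dB, ∠H = -6.9°

|j290| = 290
|j290 + 24| = √(290² + 24²) = 291
|j290 + 1410| = √(290² + 1410²) = 1440
|H(j290)| = 450 × 290 / (291 × 1440) = 0.31154
20 log₁₀(0.31154) = -10.13 dB
∠(j290) = 90.00°
∠(j290 + 24) = arctan(290/24) = 85.27°
∠(j290 + 1410) = arctan(290/1410) = 11.62°
∠H(j290) = 90.00° − (85.27° + 11.62°) = -6.89°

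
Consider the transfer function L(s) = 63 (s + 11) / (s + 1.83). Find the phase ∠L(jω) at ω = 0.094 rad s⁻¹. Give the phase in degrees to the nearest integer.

-2°

∠(j0.094 + 11) = arctan(0.094/11) = 0.49°
∠(j0.094 + 1.83) = arctan(0.094/1.83) = 2.94°
∠L(j0.094) = 0.49° − 2.94° = -2.45°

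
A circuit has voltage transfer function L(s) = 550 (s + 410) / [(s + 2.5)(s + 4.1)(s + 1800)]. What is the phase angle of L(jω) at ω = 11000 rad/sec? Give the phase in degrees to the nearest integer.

∠(j11000 + 410) = arctan(11000/410) = 87.87°
∠(j11000 + 2.5) = arctan(11000/2.5) = 89.99°
∠(j11000 + 4.1) = arctan(11000/4.1) = 89.98°
∠(j11000 + 1800) = arctan(11000/1800) = 80.71°
∠L(j11000) = 87.87° − (89.99° + 89.98° + 80.71°) = -172.81°

-173 deg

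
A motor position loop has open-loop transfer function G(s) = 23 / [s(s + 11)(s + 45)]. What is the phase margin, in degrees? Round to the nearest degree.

Gain crossover: |G(jω)| = 1 at ω ≈ 0.0465 rad s⁻¹.
∠G(j0.0465) = −90° − arctan(0.0465/11) − arctan(0.0465/45) ≈ -90.30°
PM = 180° + (-90.30°) = 89.70°

90°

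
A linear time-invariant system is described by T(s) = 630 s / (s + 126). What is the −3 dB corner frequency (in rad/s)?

126 rad/s

For a single-pole high-pass, the −3 dB point is at the pole: ω = 126 rad/s.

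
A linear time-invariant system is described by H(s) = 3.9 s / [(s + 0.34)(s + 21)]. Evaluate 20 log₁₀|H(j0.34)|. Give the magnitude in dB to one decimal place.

|j0.34| = 0.34
|j0.34 + 0.34| = √(0.34² + 0.34²) = 0.4808
|j0.34 + 21| = √(0.34² + 21²) = 21
|H(j0.34)| = 3.9 × 0.34 / (0.4808 × 21) = 0.1313
20 log₁₀(0.1313) = -17.63 dB

-17.6 dB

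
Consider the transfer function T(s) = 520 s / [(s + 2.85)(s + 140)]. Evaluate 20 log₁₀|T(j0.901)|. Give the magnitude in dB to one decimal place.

|j0.901| = 0.901
|j0.901 + 2.85| = √(0.901² + 2.85²) = 2.989
|j0.901 + 140| = √(0.901² + 140²) = 140
|T(j0.901)| = 520 × 0.901 / (2.989 × 140) = 1.1196
20 log₁₀(1.1196) = 0.98 dB

1.0 dB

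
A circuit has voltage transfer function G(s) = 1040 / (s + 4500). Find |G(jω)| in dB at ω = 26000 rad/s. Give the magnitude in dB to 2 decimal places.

-28.09 dB

|j26000 + 4500| = √(26000² + 4500²) = 2.639e+04
|G(j26000)| = 1040 / 2.639e+04 = 0.039414
20 log₁₀(0.039414) = -28.087 dB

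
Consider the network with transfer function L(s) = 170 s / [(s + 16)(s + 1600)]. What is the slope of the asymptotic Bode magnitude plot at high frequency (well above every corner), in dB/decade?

With 1 zero and 2 poles, the high-frequency asymptotic slope is 20 × (1 − 2) = -20 dB/decade.

-20 dB/decade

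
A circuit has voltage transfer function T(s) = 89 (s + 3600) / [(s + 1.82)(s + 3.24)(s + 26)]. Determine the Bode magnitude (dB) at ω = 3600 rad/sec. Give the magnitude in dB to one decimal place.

|j3600 + 3600| = √(3600² + 3600²) = 5091
|j3600 + 1.82| = √(3600² + 1.82²) = 3600
|j3600 + 3.24| = √(3600² + 3.24²) = 3600
|j3600 + 26| = √(3600² + 26²) = 3600
|T(j3600)| = 89 × 5091 / (3600 × 3600 × 3600) = 9.7115e-06
20 log₁₀(9.7115e-06) = -100.25 dB

-100.3 dB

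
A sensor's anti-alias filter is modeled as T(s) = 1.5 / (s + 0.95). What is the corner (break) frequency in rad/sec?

0.95 rad/sec

The single real pole at s = −0.95 gives a corner at ω = 0.95 rad/sec.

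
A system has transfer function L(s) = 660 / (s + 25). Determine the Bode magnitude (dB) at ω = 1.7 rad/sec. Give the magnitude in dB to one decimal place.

28.4 dB

|j1.7 + 25| = √(1.7² + 25²) = 25.06
|L(j1.7)| = 660 / 25.06 = 26.339
20 log₁₀(26.339) = 28.41 dB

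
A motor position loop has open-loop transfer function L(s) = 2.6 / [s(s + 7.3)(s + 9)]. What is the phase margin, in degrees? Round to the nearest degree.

Gain crossover: |L(jω)| = 1 at ω ≈ 0.0396 rad s⁻¹.
∠L(j0.0396) = −90° − arctan(0.0396/7.3) − arctan(0.0396/9) ≈ -90.56°
PM = 180° + (-90.56°) = 89.44°

89°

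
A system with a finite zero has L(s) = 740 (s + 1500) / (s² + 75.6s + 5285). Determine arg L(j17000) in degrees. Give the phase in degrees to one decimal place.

-94.8°

∠(j17000 + 1500) = arctan(17000/1500) = 84.96°
∠[(j17000)² + 75.6(j17000) + 5285] = ∠[-2.8899e+08 + j1.2852e+06] = 179.75°
∠L(j17000) = 84.96° − 179.75° = -94.79°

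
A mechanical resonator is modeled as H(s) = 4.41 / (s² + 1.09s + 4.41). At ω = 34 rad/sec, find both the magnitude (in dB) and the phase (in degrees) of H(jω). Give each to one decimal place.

|(j34)² + 1.09(j34) + 4.41| = |-1151.6 + j37.06| = 1152
|H(j34)| = 4.41 / 1152 = 0.0038275
20 log₁₀(0.0038275) = -48.34 dB
∠[(j34)² + 1.09(j34) + 4.41] = ∠[-1151.6 + j37.06] = 178.16°
∠H(j34) = −178.16° = -178.16°

|H| = -48.3 dB, ∠H = -178.2°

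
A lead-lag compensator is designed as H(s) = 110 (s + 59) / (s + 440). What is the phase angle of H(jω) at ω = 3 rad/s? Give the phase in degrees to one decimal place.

∠(j3 + 59) = arctan(3/59) = 2.91°
∠(j3 + 440) = arctan(3/440) = 0.39°
∠H(j3) = 2.91° − 0.39° = 2.52°

2.5°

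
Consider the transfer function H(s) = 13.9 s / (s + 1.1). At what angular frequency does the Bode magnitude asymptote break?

1.1 rad/sec

The single real pole at s = −1.1 gives a corner at ω = 1.1 rad/sec.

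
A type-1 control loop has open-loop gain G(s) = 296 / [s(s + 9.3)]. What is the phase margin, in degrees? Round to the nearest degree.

Gain crossover: |G(jω)| = 1 at ω ≈ 16 rad s⁻¹.
∠G(j16) = −90° − arctan(16/9.3) ≈ -149.83°
PM = 180° + (-149.83°) = 30.17°

30°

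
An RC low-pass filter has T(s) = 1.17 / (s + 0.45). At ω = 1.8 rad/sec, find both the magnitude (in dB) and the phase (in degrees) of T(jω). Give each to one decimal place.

|j1.8 + 0.45| = √(1.8² + 0.45²) = 1.855
|T(j1.8)| = 1.17 / 1.855 = 0.63059
20 log₁₀(0.63059) = -4.01 dB
∠(j1.8 + 0.45) = arctan(1.8/0.45) = 75.96°
∠T(j1.8) = −75.96° = -75.96°

|T| = -4.0 dB, ∠T = -76.0°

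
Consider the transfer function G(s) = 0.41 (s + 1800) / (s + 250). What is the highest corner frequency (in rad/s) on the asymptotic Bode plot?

Break frequencies occur at each pole and zero magnitude: 250 rad/s, 1800 rad/s.
The highest is 1800 rad/s.

1800 rad/s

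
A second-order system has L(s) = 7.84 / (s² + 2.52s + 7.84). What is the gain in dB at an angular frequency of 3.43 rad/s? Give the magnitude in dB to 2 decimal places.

|(j3.43)² + 2.52(j3.43) + 7.84| = |-3.9249 + j8.6436| = 9.493
|L(j3.43)| = 7.84 / 9.493 = 0.82587
20 log₁₀(0.82587) = -1.662 dB

-1.66 dB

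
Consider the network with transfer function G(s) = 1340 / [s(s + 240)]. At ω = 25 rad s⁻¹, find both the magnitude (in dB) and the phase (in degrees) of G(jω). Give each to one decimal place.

|G| = -13.1 dB, ∠G = -95.9°

|j25 + 240| = √(25² + 240²) = 241.3
|j25| = 25
|G(j25)| = 1340 / (241.3 × 25) = 0.22213
20 log₁₀(0.22213) = -13.07 dB
∠(j25 + 240) = arctan(25/240) = 5.95°
∠(j25) = 90.00°
∠G(j25) = − (5.95° + 90.00°) = -95.95°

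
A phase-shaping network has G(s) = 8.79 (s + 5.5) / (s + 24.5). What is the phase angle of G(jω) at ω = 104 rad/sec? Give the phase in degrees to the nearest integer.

10°

∠(j104 + 5.5) = arctan(104/5.5) = 86.97°
∠(j104 + 24.5) = arctan(104/24.5) = 76.74°
∠G(j104) = 86.97° − 76.74° = 10.23°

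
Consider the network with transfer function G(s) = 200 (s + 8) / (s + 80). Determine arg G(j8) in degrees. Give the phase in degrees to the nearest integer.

39 deg

∠(j8 + 8) = arctan(8/8) = 45.00°
∠(j8 + 80) = arctan(8/80) = 5.71°
∠G(j8) = 45.00° − 5.71° = 39.29°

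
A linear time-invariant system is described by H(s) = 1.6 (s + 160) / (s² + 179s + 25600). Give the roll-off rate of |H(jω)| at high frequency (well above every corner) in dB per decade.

With 1 zero and 2 poles, the high-frequency asymptotic slope is 20 × (1 − 2) = -20 dB/decade.

-20 dB/decade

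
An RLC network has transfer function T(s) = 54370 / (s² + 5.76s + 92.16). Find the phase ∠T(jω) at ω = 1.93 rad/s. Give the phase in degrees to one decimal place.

∠[(j1.93)² + 5.76(j1.93) + 92.16] = ∠[88.435 + j11.117] = 7.16°
∠T(j1.93) = −7.16° = -7.16°

-7.2°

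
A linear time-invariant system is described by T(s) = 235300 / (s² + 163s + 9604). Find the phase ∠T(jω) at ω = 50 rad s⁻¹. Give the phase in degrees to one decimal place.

-48.9°

∠[(j50)² + 163(j50) + 9604] = ∠[7104 + j8150] = 48.92°
∠T(j50) = −48.92° = -48.92°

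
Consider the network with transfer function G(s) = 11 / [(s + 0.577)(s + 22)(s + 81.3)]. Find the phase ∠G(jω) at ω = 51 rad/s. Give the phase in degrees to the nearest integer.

-188°

∠(j51 + 0.577) = arctan(51/0.577) = 89.35°
∠(j51 + 22) = arctan(51/22) = 66.67°
∠(j51 + 81.3) = arctan(51/81.3) = 32.10°
∠G(j51) = − (89.35° + 66.67° + 32.10°) = -188.12°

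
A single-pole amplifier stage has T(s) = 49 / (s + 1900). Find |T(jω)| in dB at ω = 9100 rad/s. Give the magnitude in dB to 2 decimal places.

-45.56 dB

|j9100 + 1900| = √(9100² + 1900²) = 9296
|T(j9100)| = 49 / 9296 = 0.005271
20 log₁₀(0.005271) = -45.562 dB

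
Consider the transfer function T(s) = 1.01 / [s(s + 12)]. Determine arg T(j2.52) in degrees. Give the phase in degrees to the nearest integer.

∠(j2.52 + 12) = arctan(2.52/12) = 11.86°
∠(j2.52) = 90.00°
∠T(j2.52) = − (11.86° + 90.00°) = -101.86°

-102°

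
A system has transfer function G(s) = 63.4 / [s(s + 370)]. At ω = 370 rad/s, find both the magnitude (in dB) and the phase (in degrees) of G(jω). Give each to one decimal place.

|j370 + 370| = √(370² + 370²) = 523.3
|j370| = 370
|G(j370)| = 63.4 / (523.3 × 370) = 0.00032747
20 log₁₀(0.00032747) = -69.70 dB
∠(j370 + 370) = arctan(370/370) = 45.00°
∠(j370) = 90.00°
∠G(j370) = − (45.00° + 90.00°) = -135.00°

|G| = -69.7 dB, ∠G = -135.0°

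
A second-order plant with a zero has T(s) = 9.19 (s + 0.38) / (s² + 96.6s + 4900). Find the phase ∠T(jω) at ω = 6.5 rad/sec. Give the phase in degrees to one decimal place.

79.3°

∠(j6.5 + 0.38) = arctan(6.5/0.38) = 86.65°
∠[(j6.5)² + 96.6(j6.5) + 4900] = ∠[4857.8 + j627.9] = 7.37°
∠T(j6.5) = 86.65° − 7.37° = 79.29°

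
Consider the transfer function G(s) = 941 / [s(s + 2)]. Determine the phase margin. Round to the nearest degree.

4 deg

Gain crossover: |G(jω)| = 1 at ω ≈ 30.6 rad/sec.
∠G(j30.6) = −90° − arctan(30.6/2) ≈ -176.27°
PM = 180° + (-176.27°) = 3.73°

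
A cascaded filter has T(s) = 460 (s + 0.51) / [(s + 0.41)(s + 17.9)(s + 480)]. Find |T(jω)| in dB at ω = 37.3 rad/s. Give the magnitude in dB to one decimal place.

-32.7 dB

|j37.3 + 0.51| = √(37.3² + 0.51²) = 37.3
|j37.3 + 0.41| = √(37.3² + 0.41²) = 37.3
|j37.3 + 17.9| = √(37.3² + 17.9²) = 41.37
|j37.3 + 480| = √(37.3² + 480²) = 481.4
|T(j37.3)| = 460 × 37.3 / (37.3 × 41.37 × 481.4) = 0.023095
20 log₁₀(0.023095) = -32.73 dB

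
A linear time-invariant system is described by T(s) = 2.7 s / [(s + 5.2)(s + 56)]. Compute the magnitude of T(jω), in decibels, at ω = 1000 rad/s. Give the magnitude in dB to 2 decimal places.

-51.39 dB

|j1000| = 1000
|j1000 + 5.2| = √(1000² + 5.2²) = 1000
|j1000 + 56| = √(1000² + 56²) = 1002
|T(j1000)| = 2.7 × 1000 / (1000 × 1002) = 0.0026957
20 log₁₀(0.0026957) = -51.386 dB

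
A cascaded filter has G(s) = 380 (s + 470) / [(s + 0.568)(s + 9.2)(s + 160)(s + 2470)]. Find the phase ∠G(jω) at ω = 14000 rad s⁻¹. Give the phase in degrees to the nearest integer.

-261°

∠(j14000 + 470) = arctan(14000/470) = 88.08°
∠(j14000 + 0.568) = arctan(14000/0.568) = 90.00°
∠(j14000 + 9.2) = arctan(14000/9.2) = 89.96°
∠(j14000 + 160) = arctan(14000/160) = 89.35°
∠(j14000 + 2470) = arctan(14000/2470) = 79.99°
∠G(j14000) = 88.08° − (90.00° + 89.96° + 89.35° + 79.99°) = -261.22°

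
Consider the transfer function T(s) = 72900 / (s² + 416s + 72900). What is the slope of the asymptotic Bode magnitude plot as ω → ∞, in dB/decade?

-40 dB/decade

With 0 zeros and 2 poles, the high-frequency asymptotic slope is 20 × (0 − 2) = -40 dB/decade.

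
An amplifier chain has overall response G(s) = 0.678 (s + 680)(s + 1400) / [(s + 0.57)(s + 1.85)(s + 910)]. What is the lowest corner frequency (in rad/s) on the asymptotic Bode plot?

0.57 rad/s

Break frequencies occur at each pole and zero magnitude: 0.57 rad/s, 1.85 rad/s, 680 rad/s, 910 rad/s, 1400 rad/s.
The lowest is 0.57 rad/s.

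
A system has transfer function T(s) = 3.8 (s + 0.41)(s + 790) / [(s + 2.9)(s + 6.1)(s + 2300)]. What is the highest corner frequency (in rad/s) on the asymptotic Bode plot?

2300 rad/s

Break frequencies occur at each pole and zero magnitude: 0.41 rad/s, 2.9 rad/s, 6.1 rad/s, 790 rad/s, 2300 rad/s.
The highest is 2300 rad/s.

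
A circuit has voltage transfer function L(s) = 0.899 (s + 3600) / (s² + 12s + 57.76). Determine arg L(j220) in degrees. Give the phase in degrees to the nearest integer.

∠(j220 + 3600) = arctan(220/3600) = 3.50°
∠[(j220)² + 12(j220) + 57.76] = ∠[-48342 + j2640] = 176.87°
∠L(j220) = 3.50° − 176.87° = -173.38°

-173°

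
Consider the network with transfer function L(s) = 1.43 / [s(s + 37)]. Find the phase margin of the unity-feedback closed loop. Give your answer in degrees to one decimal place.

89.9°

Gain crossover: |L(jω)| = 1 at ω ≈ 0.0386 rad s⁻¹.
∠L(j0.0386) = −90° − arctan(0.0386/37) ≈ -90.06°
PM = 180° + (-90.06°) = 89.94°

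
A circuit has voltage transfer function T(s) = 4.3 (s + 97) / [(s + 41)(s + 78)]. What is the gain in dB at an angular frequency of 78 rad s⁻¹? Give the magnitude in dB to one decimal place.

-25.2 dB

|j78 + 97| = √(78² + 97²) = 124.5
|j78 + 41| = √(78² + 41²) = 88.12
|j78 + 78| = √(78² + 78²) = 110.3
|T(j78)| = 4.3 × 124.5 / (88.12 × 110.3) = 0.055062
20 log₁₀(0.055062) = -25.18 dB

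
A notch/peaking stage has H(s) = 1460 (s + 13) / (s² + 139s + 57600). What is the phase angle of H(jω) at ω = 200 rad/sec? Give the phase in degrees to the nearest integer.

29°

∠(j200 + 13) = arctan(200/13) = 86.28°
∠[(j200)² + 139(j200) + 57600] = ∠[17600 + j27800] = 57.66°
∠H(j200) = 86.28° − 57.66° = 28.62°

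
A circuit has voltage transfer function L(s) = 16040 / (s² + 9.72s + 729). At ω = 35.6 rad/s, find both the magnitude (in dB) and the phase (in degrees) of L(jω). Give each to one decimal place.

|(j35.6)² + 9.72(j35.6) + 729| = |-538.36 + j346.03| = 640
|L(j35.6)| = 16040 / 640 = 25.063
20 log₁₀(25.063) = 27.98 dB
∠[(j35.6)² + 9.72(j35.6) + 729] = ∠[-538.36 + j346.03] = 147.27°
∠L(j35.6) = −147.27° = -147.27°

|L| = 28.0 dB, ∠L = -147.3°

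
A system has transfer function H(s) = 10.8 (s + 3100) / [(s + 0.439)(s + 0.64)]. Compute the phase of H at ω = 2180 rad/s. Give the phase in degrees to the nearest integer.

-145°

∠(j2180 + 3100) = arctan(2180/3100) = 35.12°
∠(j2180 + 0.439) = arctan(2180/0.439) = 89.99°
∠(j2180 + 0.64) = arctan(2180/0.64) = 89.98°
∠H(j2180) = 35.12° − (89.99° + 89.98°) = -144.86°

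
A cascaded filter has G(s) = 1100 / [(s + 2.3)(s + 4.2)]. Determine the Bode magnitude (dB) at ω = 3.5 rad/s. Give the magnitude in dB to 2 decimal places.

33.63 dB

|j3.5 + 2.3| = √(3.5² + 2.3²) = 4.188
|j3.5 + 4.2| = √(3.5² + 4.2²) = 5.467
|G(j3.5)| = 1100 / (4.188 × 5.467) = 48.041
20 log₁₀(48.041) = 33.632 dB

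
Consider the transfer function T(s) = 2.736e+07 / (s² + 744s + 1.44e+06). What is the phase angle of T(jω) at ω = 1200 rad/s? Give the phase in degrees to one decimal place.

∠[(j1200)² + 744(j1200) + 1.44e+06] = ∠[0 + j8.928e+05] = 90.00°
∠T(j1200) = −90.00° = -90.00°

-90.0°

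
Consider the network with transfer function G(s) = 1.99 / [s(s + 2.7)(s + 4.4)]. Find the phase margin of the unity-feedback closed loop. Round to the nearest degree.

Gain crossover: |G(jω)| = 1 at ω ≈ 0.167 rad/s.
∠G(j0.167) = −90° − arctan(0.167/2.7) − arctan(0.167/4.4) ≈ -95.72°
PM = 180° + (-95.72°) = 84.28°

84°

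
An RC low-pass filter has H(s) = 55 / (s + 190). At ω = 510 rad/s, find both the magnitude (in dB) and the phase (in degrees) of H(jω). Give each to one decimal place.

|j510 + 190| = √(510² + 190²) = 544.2
|H(j510)| = 55 / 544.2 = 0.10106
20 log₁₀(0.10106) = -19.91 dB
∠(j510 + 190) = arctan(510/190) = 69.57°
∠H(j510) = −69.57° = -69.57°

|H| = -19.9 dB, ∠H = -69.6°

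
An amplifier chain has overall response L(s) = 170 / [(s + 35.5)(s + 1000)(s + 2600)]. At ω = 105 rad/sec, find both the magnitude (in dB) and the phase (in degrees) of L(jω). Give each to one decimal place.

|j105 + 35.5| = √(105² + 35.5²) = 110.8
|j105 + 1000| = √(105² + 1000²) = 1005
|j105 + 2600| = √(105² + 2600²) = 2602
|L(j105)| = 170 / (110.8 × 1005 × 2602) = 5.862e-07
20 log₁₀(5.862e-07) = -124.64 dB
∠(j105 + 35.5) = arctan(105/35.5) = 71.32°
∠(j105 + 1000) = arctan(105/1000) = 5.99°
∠(j105 + 2600) = arctan(105/2600) = 2.31°
∠L(j105) = − (71.32° + 5.99° + 2.31°) = -79.63°

|L| = -124.6 dB, ∠L = -79.6°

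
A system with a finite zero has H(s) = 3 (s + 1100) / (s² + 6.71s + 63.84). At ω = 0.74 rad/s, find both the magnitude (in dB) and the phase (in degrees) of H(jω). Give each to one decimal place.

|H| = 34.3 dB, ∠H = -4.4°

|j0.74 + 1100| = √(0.74² + 1100²) = 1100
|(j0.74)² + 6.71(j0.74) + 63.84| = |63.292 + j4.9654| = 63.49
|H(j0.74)| = 3 × 1100 / 63.49 = 51.979
20 log₁₀(51.979) = 34.32 dB
∠(j0.74 + 1100) = arctan(0.74/1100) = 0.04°
∠[(j0.74)² + 6.71(j0.74) + 63.84] = ∠[63.292 + j4.9654] = 4.49°
∠H(j0.74) = 0.04° − 4.49° = -4.45°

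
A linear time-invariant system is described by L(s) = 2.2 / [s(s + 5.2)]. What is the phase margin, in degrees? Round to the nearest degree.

Gain crossover: |L(jω)| = 1 at ω ≈ 0.422 rad/s.
∠L(j0.422) = −90° − arctan(0.422/5.2) ≈ -94.64°
PM = 180° + (-94.64°) = 85.36°

85 deg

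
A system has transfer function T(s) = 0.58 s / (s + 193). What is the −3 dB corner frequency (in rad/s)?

For a single-pole high-pass, the −3 dB point is at the pole: ω = 193 rad/s.

193 rad/s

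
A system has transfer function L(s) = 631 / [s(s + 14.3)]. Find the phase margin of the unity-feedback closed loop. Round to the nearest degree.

Gain crossover: |L(jω)| = 1 at ω ≈ 23.2 rad/s.
∠L(j23.2) = −90° − arctan(23.2/14.3) ≈ -148.32°
PM = 180° + (-148.32°) = 31.68°

32°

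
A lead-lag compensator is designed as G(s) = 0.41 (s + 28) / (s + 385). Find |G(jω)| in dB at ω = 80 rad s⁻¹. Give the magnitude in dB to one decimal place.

|j80 + 28| = √(80² + 28²) = 84.76
|j80 + 385| = √(80² + 385²) = 393.2
|G(j80)| = 0.41 × 84.76 / 393.2 = 0.088375
20 log₁₀(0.088375) = -21.07 dB

-21.1 dB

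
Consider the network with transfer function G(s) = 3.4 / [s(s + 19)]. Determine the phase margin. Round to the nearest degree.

Gain crossover: |G(jω)| = 1 at ω ≈ 0.179 rad/s.
∠G(j0.179) = −90° − arctan(0.179/19) ≈ -90.54°
PM = 180° + (-90.54°) = 89.46°

89 deg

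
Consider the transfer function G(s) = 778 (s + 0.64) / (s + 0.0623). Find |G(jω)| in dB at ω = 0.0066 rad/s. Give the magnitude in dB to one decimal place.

78.0 dB

|j0.0066 + 0.64| = √(0.0066² + 0.64²) = 0.64
|j0.0066 + 0.0623| = √(0.0066² + 0.0623²) = 0.06265
|G(j0.0066)| = 778 × 0.64 / 0.06265 = 7948.2
20 log₁₀(7948.2) = 78.01 dB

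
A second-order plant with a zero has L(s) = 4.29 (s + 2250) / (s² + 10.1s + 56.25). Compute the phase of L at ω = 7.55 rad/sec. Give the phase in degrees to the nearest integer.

-90°

∠(j7.55 + 2250) = arctan(7.55/2250) = 0.19°
∠[(j7.55)² + 10.1(j7.55) + 56.25] = ∠[-0.7525 + j76.255] = 90.57°
∠L(j7.55) = 0.19° − 90.57° = -90.37°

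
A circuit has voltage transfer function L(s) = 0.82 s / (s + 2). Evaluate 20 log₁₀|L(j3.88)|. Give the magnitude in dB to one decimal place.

|j3.88| = 3.88
|j3.88 + 2| = √(3.88² + 2²) = 4.365
|L(j3.88)| = 0.82 × 3.88 / 4.365 = 0.72887
20 log₁₀(0.72887) = -2.75 dB

-2.7 dB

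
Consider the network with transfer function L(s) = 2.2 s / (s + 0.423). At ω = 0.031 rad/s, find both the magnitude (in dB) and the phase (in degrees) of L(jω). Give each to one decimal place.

|L| = -15.9 dB, ∠L = 85.8 deg

|j0.031| = 0.031
|j0.031 + 0.423| = √(0.031² + 0.423²) = 0.4241
|L(j0.031)| = 2.2 × 0.031 / 0.4241 = 0.1608
20 log₁₀(0.1608) = -15.87 dB
∠(j0.031) = 90.00°
∠(j0.031 + 0.423) = arctan(0.031/0.423) = 4.19°
∠L(j0.031) = 90.00° − 4.19° = 85.81°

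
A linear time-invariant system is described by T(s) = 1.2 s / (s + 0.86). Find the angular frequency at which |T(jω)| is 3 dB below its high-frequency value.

0.86 rad/sec

For a single-pole high-pass, the −3 dB point is at the pole: ω = 0.86 rad/sec.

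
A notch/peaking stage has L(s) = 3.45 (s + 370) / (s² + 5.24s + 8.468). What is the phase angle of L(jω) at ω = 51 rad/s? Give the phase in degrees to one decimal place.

∠(j51 + 370) = arctan(51/370) = 7.85°
∠[(j51)² + 5.24(j51) + 8.468] = ∠[-2592.5 + j267.24] = 174.11°
∠L(j51) = 7.85° − 174.11° = -166.27°

-166.3 deg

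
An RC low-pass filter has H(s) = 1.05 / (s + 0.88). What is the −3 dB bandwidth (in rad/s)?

0.88 rad/s

For a single-pole low-pass, the −3 dB point is at the pole: ω = 0.88 rad/s.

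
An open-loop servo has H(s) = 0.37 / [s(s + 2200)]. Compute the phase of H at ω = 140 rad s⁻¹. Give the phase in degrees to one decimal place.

-93.6°

∠(j140 + 2200) = arctan(140/2200) = 3.64°
∠(j140) = 90.00°
∠H(j140) = − (3.64° + 90.00°) = -93.64°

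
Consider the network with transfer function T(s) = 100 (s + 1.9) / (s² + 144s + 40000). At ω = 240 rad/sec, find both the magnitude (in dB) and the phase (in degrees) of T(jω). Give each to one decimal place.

|j240 + 1.9| = √(240² + 1.9²) = 240
|(j240)² + 144(j240) + 40000| = |-17600 + j34560| = 3.878e+04
|T(j240)| = 100 × 240 / 3.878e+04 = 0.61884
20 log₁₀(0.61884) = -4.17 dB
∠(j240 + 1.9) = arctan(240/1.9) = 89.55°
∠[(j240)² + 144(j240) + 40000] = ∠[-17600 + j34560] = 116.99°
∠T(j240) = 89.55° − 116.99° = -27.44°

|T| = -4.2 dB, ∠T = -27.4°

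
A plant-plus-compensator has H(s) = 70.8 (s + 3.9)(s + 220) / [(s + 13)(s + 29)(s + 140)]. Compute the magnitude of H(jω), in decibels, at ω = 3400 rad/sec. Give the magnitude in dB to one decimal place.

|j3400 + 3.9| = √(3400² + 3.9²) = 3400
|j3400 + 220| = √(3400² + 220²) = 3407
|j3400 + 13| = √(3400² + 13²) = 3400
|j3400 + 29| = √(3400² + 29²) = 3400
|j3400 + 140| = √(3400² + 140²) = 3403
|H(j3400)| = 70.8 × 3400 × 3407 / (3400 × 3400 × 3403) = 0.020849
20 log₁₀(0.020849) = -33.62 dB

-33.6 dB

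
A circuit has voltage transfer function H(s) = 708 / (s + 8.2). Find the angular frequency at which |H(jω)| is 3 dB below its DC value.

8.2 rad s⁻¹

For a single-pole low-pass, the −3 dB point is at the pole: ω = 8.2 rad s⁻¹.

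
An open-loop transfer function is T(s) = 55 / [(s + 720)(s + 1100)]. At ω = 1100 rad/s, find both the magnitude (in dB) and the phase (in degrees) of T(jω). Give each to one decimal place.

|T| = -91.4 dB, ∠T = -101.8 deg

|j1100 + 720| = √(1100² + 720²) = 1315
|j1100 + 1100| = √(1100² + 1100²) = 1556
|T(j1100)| = 55 / (1315 × 1556) = 2.6893e-05
20 log₁₀(2.6893e-05) = -91.41 dB
∠(j1100 + 720) = arctan(1100/720) = 56.79°
∠(j1100 + 1100) = arctan(1100/1100) = 45.00°
∠T(j1100) = − (56.79° + 45.00°) = -101.79°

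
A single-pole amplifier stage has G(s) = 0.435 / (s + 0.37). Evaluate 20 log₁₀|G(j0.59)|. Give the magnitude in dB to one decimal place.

-4.1 dB

|j0.59 + 0.37| = √(0.59² + 0.37²) = 0.6964
|G(j0.59)| = 0.435 / 0.6964 = 0.62462
20 log₁₀(0.62462) = -4.09 dB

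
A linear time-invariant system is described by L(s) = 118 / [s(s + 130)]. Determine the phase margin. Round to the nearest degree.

90°

Gain crossover: |L(jω)| = 1 at ω ≈ 0.908 rad/sec.
∠L(j0.908) = −90° − arctan(0.908/130) ≈ -90.40°
PM = 180° + (-90.40°) = 89.60°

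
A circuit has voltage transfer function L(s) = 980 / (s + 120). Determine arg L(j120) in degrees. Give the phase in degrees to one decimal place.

-45.0°

∠(j120 + 120) = arctan(120/120) = 45.00°
∠L(j120) = −45.00° = -45.00°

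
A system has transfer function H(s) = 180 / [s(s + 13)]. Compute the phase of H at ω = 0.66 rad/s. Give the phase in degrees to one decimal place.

-92.9 deg

∠(j0.66 + 13) = arctan(0.66/13) = 2.91°
∠(j0.66) = 90.00°
∠H(j0.66) = − (2.91° + 90.00°) = -92.91°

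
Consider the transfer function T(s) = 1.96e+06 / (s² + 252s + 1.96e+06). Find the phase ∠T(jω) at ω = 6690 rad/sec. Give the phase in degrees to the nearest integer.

∠[(j6690)² + 252(j6690) + 1.96e+06] = ∠[-4.2796e+07 + j1.6859e+06] = 177.74°
∠T(j6690) = −177.74° = -177.74°

-178°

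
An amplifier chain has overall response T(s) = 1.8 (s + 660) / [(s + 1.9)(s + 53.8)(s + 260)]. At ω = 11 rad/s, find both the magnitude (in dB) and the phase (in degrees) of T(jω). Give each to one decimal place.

|T| = -42.6 dB, ∠T = -93.2°

|j11 + 660| = √(11² + 660²) = 660.1
|j11 + 1.9| = √(11² + 1.9²) = 11.16
|j11 + 53.8| = √(11² + 53.8²) = 54.91
|j11 + 260| = √(11² + 260²) = 260.2
|T(j11)| = 1.8 × 660.1 / (11.16 × 54.91 × 260.2) = 0.0074484
20 log₁₀(0.0074484) = -42.56 dB
∠(j11 + 660) = arctan(11/660) = 0.95°
∠(j11 + 1.9) = arctan(11/1.9) = 80.20°
∠(j11 + 53.8) = arctan(11/53.8) = 11.56°
∠(j11 + 260) = arctan(11/260) = 2.42°
∠T(j11) = 0.95° − (80.20° + 11.56° + 2.42°) = -93.22°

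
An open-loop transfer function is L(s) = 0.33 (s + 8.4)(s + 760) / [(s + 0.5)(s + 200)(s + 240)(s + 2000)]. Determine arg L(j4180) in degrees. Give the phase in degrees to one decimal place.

∠(j4180 + 8.4) = arctan(4180/8.4) = 89.88°
∠(j4180 + 760) = arctan(4180/760) = 79.70°
∠(j4180 + 0.5) = arctan(4180/0.5) = 89.99°
∠(j4180 + 200) = arctan(4180/200) = 87.26°
∠(j4180 + 240) = arctan(4180/240) = 86.71°
∠(j4180 + 2000) = arctan(4180/2000) = 64.43°
∠L(j4180) = 89.88° + 79.70° − (89.99° + 87.26° + 86.71° + 64.43°) = -158.82°

-158.8°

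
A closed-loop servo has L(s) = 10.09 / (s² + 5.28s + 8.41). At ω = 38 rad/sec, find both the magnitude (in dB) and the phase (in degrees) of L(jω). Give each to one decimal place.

|(j38)² + 5.28(j38) + 8.41| = |-1435.6 + j200.64| = 1450
|L(j38)| = 10.09 / 1450 = 0.0069608
20 log₁₀(0.0069608) = -43.15 dB
∠[(j38)² + 5.28(j38) + 8.41] = ∠[-1435.6 + j200.64] = 172.04°
∠L(j38) = −172.04° = -172.04°

|L| = -43.1 dB, ∠L = -172.0°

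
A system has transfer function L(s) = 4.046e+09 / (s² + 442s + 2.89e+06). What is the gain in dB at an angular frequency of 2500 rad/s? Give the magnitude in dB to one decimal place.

|(j2500)² + 442(j2500) + 2.89e+06| = |-3.36e+06 + j1.105e+06| = 3.537e+06
|L(j2500)| = 4.046e+09 / 3.537e+06 = 1143.9
20 log₁₀(1143.9) = 61.17 dB

61.2 dB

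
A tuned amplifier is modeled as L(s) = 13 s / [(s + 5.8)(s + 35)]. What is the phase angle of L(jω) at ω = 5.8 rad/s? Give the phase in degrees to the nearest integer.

∠(j5.8) = 90.00°
∠(j5.8 + 5.8) = arctan(5.8/5.8) = 45.00°
∠(j5.8 + 35) = arctan(5.8/35) = 9.41°
∠L(j5.8) = 90.00° − (45.00° + 9.41°) = 35.59°

36 deg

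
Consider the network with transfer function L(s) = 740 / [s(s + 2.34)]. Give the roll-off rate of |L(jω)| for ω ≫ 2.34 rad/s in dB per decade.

-40 dB/decade

With 0 zeros and 2 poles, the high-frequency asymptotic slope is 20 × (0 − 2) = -40 dB/decade.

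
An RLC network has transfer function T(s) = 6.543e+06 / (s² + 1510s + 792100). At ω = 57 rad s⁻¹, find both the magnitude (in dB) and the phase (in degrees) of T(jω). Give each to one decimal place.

|T| = 18.3 dB, ∠T = -6.2°

|(j57)² + 1510(j57) + 792100| = |7.8885e+05 + j86070| = 7.935e+05
|T(j57)| = 6.543e+06 / 7.935e+05 = 8.2454
20 log₁₀(8.2454) = 18.32 dB
∠[(j57)² + 1510(j57) + 792100] = ∠[7.8885e+05 + j86070] = 6.23°
∠T(j57) = −6.23° = -6.23°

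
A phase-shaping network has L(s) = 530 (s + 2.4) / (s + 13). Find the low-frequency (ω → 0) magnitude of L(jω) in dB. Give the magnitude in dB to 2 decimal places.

L(0) = 530 × 2.4 / 13 = 97.846
20 log₁₀(97.846) = 39.811 dB

39.81 dB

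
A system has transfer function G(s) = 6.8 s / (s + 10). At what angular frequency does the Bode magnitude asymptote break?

10 rad s⁻¹

The single real pole at s = −10 gives a corner at ω = 10 rad s⁻¹.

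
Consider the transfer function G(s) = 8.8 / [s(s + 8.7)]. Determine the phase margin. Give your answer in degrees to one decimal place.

83.4°

Gain crossover: |G(jω)| = 1 at ω ≈ 1 rad/s.
∠G(j1) = −90° − arctan(1/8.7) ≈ -96.59°
PM = 180° + (-96.59°) = 83.41°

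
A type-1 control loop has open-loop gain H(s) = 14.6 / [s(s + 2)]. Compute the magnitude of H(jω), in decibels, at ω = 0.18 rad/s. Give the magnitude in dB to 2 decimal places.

|j0.18 + 2| = √(0.18² + 2²) = 2.008
|j0.18| = 0.18
|H(j0.18)| = 14.6 / (2.008 × 0.18) = 40.392
20 log₁₀(40.392) = 32.126 dB

32.13 dB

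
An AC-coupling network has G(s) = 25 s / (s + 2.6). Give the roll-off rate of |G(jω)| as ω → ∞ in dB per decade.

With 1 zero and 1 pole, the high-frequency asymptotic slope is 20 × (1 − 1) = 0 dB/decade.

0 dB/decade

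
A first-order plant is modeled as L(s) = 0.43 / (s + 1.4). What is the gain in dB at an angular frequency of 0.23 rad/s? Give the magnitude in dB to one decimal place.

|j0.23 + 1.4| = √(0.23² + 1.4²) = 1.419
|L(j0.23)| = 0.43 / 1.419 = 0.30308
20 log₁₀(0.30308) = -10.37 dB

-10.4 dB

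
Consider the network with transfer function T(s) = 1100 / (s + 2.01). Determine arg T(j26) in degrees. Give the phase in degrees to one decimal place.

-85.6°

∠(j26 + 2.01) = arctan(26/2.01) = 85.58°
∠T(j26) = −85.58° = -85.58°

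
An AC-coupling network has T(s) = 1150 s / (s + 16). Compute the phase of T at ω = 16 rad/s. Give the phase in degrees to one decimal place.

∠(j16) = 90.00°
∠(j16 + 16) = arctan(16/16) = 45.00°
∠T(j16) = 90.00° − 45.00° = 45.00°

45.0 deg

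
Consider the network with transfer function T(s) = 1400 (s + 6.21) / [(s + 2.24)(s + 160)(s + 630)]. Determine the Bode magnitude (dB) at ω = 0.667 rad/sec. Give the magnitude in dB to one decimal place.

-28.6 dB

|j0.667 + 6.21| = √(0.667² + 6.21²) = 6.246
|j0.667 + 2.24| = √(0.667² + 2.24²) = 2.337
|j0.667 + 160| = √(0.667² + 160²) = 160
|j0.667 + 630| = √(0.667² + 630²) = 630
|T(j0.667)| = 1400 × 6.246 / (2.337 × 160 × 630) = 0.037115
20 log₁₀(0.037115) = -28.61 dB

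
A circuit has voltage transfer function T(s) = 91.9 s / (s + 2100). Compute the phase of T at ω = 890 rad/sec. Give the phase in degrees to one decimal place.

∠(j890) = 90.00°
∠(j890 + 2100) = arctan(890/2100) = 22.97°
∠T(j890) = 90.00° − 22.97° = 67.03°

67.0°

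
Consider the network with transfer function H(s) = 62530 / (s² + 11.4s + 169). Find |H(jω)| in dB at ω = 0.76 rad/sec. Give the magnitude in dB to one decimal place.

|(j0.76)² + 11.4(j0.76) + 169| = |168.42 + j8.664| = 168.6
|H(j0.76)| = 62530 / 168.6 = 370.78
20 log₁₀(370.78) = 51.38 dB

51.4 dB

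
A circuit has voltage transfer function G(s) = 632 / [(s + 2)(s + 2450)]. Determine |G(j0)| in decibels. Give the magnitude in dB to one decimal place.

-17.8 dB

G(0) = 632 / (2 × 2450) = 0.12898
20 log₁₀(0.12898) = -17.79 dB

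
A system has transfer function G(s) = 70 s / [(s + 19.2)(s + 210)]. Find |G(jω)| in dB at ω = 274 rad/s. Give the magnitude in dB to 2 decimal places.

|j274| = 274
|j274 + 19.2| = √(274² + 19.2²) = 274.7
|j274 + 210| = √(274² + 210²) = 345.2
|G(j274)| = 70 × 274 / (274.7 × 345.2) = 0.20227
20 log₁₀(0.20227) = -13.881 dB

-13.88 dB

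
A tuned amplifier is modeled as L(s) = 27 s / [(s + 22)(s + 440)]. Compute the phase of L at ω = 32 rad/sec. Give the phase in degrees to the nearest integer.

30 deg

∠(j32) = 90.00°
∠(j32 + 22) = arctan(32/22) = 55.49°
∠(j32 + 440) = arctan(32/440) = 4.16°
∠L(j32) = 90.00° − (55.49° + 4.16°) = 30.35°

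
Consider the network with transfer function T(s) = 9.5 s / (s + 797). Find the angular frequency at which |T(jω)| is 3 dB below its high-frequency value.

For a single-pole high-pass, the −3 dB point is at the pole: ω = 797 rad/sec.

797 rad/sec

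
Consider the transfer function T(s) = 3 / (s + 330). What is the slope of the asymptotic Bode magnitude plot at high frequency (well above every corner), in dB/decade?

-20 dB/decade

With 0 zeros and 1 pole, the high-frequency asymptotic slope is 20 × (0 − 1) = -20 dB/decade.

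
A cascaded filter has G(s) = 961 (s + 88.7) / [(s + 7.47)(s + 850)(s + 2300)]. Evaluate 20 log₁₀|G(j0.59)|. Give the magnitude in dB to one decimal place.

-44.7 dB

|j0.59 + 88.7| = √(0.59² + 88.7²) = 88.7
|j0.59 + 7.47| = √(0.59² + 7.47²) = 7.493
|j0.59 + 850| = √(0.59² + 850²) = 850
|j0.59 + 2300| = √(0.59² + 2300²) = 2300
|G(j0.59)| = 961 × 88.7 / (7.493 × 850 × 2300) = 0.0058189
20 log₁₀(0.0058189) = -44.70 dB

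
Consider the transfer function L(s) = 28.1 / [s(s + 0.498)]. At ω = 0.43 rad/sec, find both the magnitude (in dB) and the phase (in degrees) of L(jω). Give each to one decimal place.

|L| = 39.9 dB, ∠L = -130.8 deg

|j0.43 + 0.498| = √(0.43² + 0.498²) = 0.658
|j0.43| = 0.43
|L(j0.43)| = 28.1 / (0.658 × 0.43) = 99.321
20 log₁₀(99.321) = 39.94 dB
∠(j0.43 + 0.498) = arctan(0.43/0.498) = 40.81°
∠(j0.43) = 90.00°
∠L(j0.43) = − (40.81° + 90.00°) = -130.81°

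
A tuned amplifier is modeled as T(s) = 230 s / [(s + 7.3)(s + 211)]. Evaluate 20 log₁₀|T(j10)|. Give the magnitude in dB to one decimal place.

-1.1 dB

|j10| = 10
|j10 + 7.3| = √(10² + 7.3²) = 12.38
|j10 + 211| = √(10² + 211²) = 211.2
|T(j10)| = 230 × 10 / (12.38 × 211.2) = 0.87943
20 log₁₀(0.87943) = -1.12 dB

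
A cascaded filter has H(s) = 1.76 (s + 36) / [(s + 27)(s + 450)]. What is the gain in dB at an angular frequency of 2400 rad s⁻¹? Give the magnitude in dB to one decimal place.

|j2400 + 36| = √(2400² + 36²) = 2400
|j2400 + 27| = √(2400² + 27²) = 2400
|j2400 + 450| = √(2400² + 450²) = 2442
|H(j2400)| = 1.76 × 2400 / (2400 × 2442) = 0.00072081
20 log₁₀(0.00072081) = -62.84 dB

-62.8 dB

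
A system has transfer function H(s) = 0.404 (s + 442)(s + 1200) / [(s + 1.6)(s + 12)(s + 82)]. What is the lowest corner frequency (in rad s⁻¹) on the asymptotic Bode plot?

Break frequencies occur at each pole and zero magnitude: 1.6 rad s⁻¹, 12 rad s⁻¹, 82 rad s⁻¹, 442 rad s⁻¹, 1200 rad s⁻¹.
The lowest is 1.6 rad s⁻¹.

1.6 rad s⁻¹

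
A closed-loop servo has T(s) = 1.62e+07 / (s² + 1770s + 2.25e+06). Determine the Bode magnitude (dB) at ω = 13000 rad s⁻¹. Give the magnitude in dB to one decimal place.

-20.3 dB

|(j13000)² + 1770(j13000) + 2.25e+06| = |-1.6675e+08 + j2.301e+07| = 1.683e+08
|T(j13000)| = 1.62e+07 / 1.683e+08 = 0.096239
20 log₁₀(0.096239) = -20.33 dB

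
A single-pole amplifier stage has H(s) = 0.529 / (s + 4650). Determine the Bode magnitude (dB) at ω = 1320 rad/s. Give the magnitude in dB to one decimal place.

-79.2 dB

|j1320 + 4650| = √(1320² + 4650²) = 4834
|H(j1320)| = 0.529 / 4834 = 0.00010944
20 log₁₀(0.00010944) = -79.22 dB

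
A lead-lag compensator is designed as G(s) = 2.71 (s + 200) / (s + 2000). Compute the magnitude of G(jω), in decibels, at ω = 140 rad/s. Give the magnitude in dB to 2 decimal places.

-9.63 dB

|j140 + 200| = √(140² + 200²) = 244.1
|j140 + 2000| = √(140² + 2000²) = 2005
|G(j140)| = 2.71 × 244.1 / 2005 = 0.32999
20 log₁₀(0.32999) = -9.630 dB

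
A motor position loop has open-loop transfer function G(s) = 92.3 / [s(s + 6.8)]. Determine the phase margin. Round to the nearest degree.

Gain crossover: |G(jω)| = 1 at ω ≈ 8.49 rad/s.
∠G(j8.49) = −90° − arctan(8.49/6.8) ≈ -141.30°
PM = 180° + (-141.30°) = 38.70°

39°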